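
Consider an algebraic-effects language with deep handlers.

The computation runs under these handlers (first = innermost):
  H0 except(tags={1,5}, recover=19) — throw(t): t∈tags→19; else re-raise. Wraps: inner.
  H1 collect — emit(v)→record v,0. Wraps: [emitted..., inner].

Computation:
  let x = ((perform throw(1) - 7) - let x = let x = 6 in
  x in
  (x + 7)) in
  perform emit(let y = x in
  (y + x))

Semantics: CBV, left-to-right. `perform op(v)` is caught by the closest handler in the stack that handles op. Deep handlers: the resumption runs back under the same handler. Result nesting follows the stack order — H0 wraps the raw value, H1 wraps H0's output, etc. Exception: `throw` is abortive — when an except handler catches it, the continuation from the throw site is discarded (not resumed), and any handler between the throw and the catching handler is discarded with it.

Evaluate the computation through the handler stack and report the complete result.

Answer: [19]

Evaluation trace:
throw(1) @ H0 caught ⇒ 19
H1 returns [19]
= [19]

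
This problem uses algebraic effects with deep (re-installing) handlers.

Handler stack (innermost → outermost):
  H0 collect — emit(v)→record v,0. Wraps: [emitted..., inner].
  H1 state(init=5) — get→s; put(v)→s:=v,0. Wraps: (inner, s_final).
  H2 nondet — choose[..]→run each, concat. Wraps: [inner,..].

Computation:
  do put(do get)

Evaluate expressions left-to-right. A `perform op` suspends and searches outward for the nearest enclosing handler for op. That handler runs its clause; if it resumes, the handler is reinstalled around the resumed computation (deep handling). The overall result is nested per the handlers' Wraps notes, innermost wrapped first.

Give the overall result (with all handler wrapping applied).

Answer: [([0], 5)]

Step-by-step:
get @ H1 ⇒ 5
put(5) @ H1 ⇒ s:=5
H0 returns [0]
H1 returns ([0], 5)
H2 returns [([0], 5)]
= [([0], 5)]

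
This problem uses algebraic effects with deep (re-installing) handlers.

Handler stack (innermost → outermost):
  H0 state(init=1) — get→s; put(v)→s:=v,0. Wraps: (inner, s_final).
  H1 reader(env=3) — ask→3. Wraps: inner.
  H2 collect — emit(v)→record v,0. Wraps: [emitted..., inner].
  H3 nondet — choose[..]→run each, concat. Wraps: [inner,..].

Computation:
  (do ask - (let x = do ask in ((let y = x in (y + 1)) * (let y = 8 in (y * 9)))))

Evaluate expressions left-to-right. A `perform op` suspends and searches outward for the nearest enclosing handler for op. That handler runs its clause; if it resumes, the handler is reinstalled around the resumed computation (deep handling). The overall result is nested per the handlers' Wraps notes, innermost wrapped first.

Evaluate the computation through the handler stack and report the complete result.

Step-by-step:
ask @ H1 ⇒ 3
ask @ H1 ⇒ 3
H0 returns (-285, 1)
H1 returns (-285, 1)
H2 returns [(-285, 1)]
H3 returns [[(-285, 1)]]
= [[(-285, 1)]]

Answer: [[(-285, 1)]]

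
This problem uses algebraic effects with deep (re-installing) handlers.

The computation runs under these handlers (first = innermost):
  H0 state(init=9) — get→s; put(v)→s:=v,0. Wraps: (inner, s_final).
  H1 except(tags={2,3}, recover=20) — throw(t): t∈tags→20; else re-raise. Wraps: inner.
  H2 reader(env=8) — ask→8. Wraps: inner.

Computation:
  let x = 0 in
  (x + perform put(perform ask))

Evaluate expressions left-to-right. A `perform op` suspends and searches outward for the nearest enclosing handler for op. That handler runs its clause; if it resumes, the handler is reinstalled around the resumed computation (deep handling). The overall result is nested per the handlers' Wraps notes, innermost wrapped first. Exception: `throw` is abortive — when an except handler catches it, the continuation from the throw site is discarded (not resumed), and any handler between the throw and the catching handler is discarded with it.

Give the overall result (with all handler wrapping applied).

Answer: (0, 8)

Working:
ask @ H2 ⇒ 8
put(8) @ H0 ⇒ s:=8
H0 returns (0, 8)
H1 returns (0, 8)
H2 returns (0, 8)
= (0, 8)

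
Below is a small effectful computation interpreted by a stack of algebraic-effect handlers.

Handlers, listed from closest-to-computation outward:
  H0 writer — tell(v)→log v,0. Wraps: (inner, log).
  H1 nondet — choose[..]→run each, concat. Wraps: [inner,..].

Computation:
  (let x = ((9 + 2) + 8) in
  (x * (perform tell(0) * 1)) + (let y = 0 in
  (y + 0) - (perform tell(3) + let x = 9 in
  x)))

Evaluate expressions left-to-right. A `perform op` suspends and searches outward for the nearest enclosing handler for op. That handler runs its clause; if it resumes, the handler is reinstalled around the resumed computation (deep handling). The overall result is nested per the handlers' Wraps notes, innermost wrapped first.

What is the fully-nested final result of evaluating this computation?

Answer: [(-9, (0, 3))]

Evaluation trace:
tell(0) @ H0 ⇒ log+=0
tell(3) @ H0 ⇒ log+=3
H0 returns (-9, (0, 3))
H1 returns [(-9, (0, 3))]
= [(-9, (0, 3))]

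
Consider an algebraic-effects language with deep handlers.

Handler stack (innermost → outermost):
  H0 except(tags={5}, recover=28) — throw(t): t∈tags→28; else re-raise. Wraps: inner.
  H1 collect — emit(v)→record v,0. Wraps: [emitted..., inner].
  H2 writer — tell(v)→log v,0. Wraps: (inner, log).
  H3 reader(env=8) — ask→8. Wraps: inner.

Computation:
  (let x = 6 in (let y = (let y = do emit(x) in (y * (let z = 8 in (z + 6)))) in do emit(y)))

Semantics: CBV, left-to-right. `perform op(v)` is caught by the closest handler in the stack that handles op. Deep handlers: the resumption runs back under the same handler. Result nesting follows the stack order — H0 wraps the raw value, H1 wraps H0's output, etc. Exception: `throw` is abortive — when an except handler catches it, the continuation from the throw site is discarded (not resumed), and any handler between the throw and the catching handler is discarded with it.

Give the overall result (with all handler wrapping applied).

Answer: ([6, 0, 0], ())

Working:
emit(6) @ H1 ⇒ out+=6
emit(0) @ H1 ⇒ out+=0
H0 returns 0
H1 returns [6, 0, 0]
H2 returns ([6, 0, 0], ())
H3 returns ([6, 0, 0], ())
= ([6, 0, 0], ())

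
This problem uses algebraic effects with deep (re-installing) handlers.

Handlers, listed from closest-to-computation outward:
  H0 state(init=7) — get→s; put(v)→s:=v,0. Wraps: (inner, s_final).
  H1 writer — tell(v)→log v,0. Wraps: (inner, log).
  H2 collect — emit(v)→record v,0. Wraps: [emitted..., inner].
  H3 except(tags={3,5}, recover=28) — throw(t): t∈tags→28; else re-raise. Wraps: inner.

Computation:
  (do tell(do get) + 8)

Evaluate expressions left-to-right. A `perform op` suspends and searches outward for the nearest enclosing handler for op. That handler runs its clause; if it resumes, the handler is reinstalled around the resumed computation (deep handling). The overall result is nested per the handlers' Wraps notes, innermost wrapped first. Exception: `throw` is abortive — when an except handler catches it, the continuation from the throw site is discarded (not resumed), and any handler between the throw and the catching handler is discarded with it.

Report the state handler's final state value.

Answer: 7

Evaluation trace:
get @ H0 ⇒ 7
tell(7) @ H1 ⇒ log+=7
H0 returns (8, 7)
H1 returns ((8, 7), (7))
H2 returns [((8, 7), (7))]
H3 returns [((8, 7), (7))]
= [((8, 7), (7))]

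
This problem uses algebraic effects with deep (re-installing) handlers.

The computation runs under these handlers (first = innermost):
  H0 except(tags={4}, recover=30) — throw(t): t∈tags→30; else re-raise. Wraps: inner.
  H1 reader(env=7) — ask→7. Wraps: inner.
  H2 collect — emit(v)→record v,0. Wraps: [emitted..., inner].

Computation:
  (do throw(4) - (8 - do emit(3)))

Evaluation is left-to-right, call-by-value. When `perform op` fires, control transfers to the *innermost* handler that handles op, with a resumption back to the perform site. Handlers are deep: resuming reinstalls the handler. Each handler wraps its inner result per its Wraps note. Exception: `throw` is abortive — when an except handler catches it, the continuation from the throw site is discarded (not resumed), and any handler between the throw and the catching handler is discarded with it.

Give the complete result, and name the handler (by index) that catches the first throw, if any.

Answer: [30] ; first throw caught by: H0

Evaluation trace:
throw(4) @ H0 caught ⇒ 30
H1 returns 30
H2 returns [30]
= [30]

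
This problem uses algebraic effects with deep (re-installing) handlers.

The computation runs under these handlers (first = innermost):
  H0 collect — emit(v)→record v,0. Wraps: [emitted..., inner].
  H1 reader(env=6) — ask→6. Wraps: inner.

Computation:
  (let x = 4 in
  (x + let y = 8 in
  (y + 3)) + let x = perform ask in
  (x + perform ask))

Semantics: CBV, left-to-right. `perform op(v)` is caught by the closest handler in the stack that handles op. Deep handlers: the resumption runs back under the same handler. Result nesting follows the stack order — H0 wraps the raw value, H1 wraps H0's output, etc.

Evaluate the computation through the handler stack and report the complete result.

Working:
ask @ H1 ⇒ 6
ask @ H1 ⇒ 6
H0 returns [27]
H1 returns [27]
= [27]

Answer: [27]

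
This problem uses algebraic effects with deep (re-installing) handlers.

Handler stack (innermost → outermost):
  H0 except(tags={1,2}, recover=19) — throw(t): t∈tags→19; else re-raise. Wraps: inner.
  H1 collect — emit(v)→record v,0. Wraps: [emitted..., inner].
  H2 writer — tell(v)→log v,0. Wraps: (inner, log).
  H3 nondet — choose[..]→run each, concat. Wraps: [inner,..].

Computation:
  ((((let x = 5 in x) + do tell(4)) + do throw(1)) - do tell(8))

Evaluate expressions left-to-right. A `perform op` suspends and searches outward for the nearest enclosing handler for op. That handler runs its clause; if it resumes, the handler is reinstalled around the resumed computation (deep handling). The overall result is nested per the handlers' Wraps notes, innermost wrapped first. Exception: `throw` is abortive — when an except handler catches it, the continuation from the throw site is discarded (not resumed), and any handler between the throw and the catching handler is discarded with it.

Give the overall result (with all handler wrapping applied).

Working:
tell(4) @ H2 ⇒ log+=4
throw(1) @ H0 caught ⇒ 19
H1 returns [19]
H2 returns ([19], (4))
H3 returns [([19], (4))]
= [([19], (4))]

Answer: [([19], (4))]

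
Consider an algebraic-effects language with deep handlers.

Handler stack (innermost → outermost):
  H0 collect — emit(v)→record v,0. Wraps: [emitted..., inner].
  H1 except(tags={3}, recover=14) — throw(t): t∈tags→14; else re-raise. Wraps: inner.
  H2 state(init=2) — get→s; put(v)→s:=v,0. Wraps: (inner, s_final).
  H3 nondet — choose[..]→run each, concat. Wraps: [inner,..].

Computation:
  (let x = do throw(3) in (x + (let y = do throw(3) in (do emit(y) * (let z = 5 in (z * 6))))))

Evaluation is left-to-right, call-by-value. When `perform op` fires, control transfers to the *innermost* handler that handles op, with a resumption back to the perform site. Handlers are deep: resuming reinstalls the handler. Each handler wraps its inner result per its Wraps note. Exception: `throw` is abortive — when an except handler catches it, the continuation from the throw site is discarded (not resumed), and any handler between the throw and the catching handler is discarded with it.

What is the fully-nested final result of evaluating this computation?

Answer: [(14, 2)]

Step-by-step:
throw(3) @ H1 caught ⇒ 14
H2 returns (14, 2)
H3 returns [(14, 2)]
= [(14, 2)]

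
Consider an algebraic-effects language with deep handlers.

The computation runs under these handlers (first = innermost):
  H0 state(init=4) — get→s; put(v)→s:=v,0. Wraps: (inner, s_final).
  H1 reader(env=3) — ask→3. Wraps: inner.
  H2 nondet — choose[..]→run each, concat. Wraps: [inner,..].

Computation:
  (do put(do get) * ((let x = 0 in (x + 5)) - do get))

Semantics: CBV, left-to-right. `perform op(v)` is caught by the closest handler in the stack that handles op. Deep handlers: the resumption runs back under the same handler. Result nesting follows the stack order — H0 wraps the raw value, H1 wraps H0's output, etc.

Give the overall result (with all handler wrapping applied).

Answer: [(0, 4)]

Working:
get @ H0 ⇒ 4
put(4) @ H0 ⇒ s:=4
get @ H0 ⇒ 4
H0 returns (0, 4)
H1 returns (0, 4)
H2 returns [(0, 4)]
= [(0, 4)]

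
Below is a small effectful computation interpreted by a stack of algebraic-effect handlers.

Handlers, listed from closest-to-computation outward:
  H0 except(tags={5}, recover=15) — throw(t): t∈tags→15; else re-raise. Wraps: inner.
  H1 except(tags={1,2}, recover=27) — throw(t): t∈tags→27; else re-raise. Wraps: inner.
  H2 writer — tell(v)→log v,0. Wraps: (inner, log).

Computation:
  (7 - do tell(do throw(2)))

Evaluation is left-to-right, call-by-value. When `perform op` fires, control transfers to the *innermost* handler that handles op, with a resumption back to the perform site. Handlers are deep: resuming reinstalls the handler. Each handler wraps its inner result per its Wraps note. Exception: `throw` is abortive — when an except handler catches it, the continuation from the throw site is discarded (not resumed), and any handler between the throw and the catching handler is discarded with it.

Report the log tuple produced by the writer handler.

Answer: ()

Evaluation trace:
throw(2) @ H0 re-raised
throw(2) @ H1 caught ⇒ 27
H2 returns (27, ())
= (27, ())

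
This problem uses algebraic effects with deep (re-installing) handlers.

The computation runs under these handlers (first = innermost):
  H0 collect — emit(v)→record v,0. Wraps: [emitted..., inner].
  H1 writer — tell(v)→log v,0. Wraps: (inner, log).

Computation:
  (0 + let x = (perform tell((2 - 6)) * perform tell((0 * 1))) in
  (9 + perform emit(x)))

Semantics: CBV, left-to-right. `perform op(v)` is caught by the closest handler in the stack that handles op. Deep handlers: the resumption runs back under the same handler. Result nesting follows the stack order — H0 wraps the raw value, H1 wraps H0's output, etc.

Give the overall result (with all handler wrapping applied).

Answer: ([0, 9], (-4, 0))

Evaluation trace:
tell(-4) @ H1 ⇒ log+=-4
tell(0) @ H1 ⇒ log+=0
emit(0) @ H0 ⇒ out+=0
H0 returns [0, 9]
H1 returns ([0, 9], (-4, 0))
= ([0, 9], (-4, 0))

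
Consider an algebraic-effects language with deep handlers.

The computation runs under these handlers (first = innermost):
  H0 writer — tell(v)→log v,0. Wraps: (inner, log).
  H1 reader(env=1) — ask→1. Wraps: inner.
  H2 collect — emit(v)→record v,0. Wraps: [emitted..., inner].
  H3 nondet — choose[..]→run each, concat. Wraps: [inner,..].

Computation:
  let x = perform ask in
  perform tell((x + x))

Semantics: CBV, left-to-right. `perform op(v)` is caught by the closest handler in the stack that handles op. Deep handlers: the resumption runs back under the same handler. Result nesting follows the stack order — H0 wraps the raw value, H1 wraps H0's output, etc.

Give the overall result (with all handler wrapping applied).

Working:
ask @ H1 ⇒ 1
tell(2) @ H0 ⇒ log+=2
H0 returns (0, (2))
H1 returns (0, (2))
H2 returns [(0, (2))]
H3 returns [[(0, (2))]]
= [[(0, (2))]]

Answer: [[(0, (2))]]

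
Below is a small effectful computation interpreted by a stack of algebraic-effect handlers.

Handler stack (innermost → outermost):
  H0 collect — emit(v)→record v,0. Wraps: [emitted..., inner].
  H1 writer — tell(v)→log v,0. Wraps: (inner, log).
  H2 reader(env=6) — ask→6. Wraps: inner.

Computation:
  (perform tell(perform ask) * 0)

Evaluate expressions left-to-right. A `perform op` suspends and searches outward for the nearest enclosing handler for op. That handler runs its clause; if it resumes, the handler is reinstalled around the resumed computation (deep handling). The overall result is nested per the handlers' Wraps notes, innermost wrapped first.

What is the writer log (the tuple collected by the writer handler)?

Working:
ask @ H2 ⇒ 6
tell(6) @ H1 ⇒ log+=6
H0 returns [0]
H1 returns ([0], (6))
H2 returns ([0], (6))
= ([0], (6))

Answer: (6)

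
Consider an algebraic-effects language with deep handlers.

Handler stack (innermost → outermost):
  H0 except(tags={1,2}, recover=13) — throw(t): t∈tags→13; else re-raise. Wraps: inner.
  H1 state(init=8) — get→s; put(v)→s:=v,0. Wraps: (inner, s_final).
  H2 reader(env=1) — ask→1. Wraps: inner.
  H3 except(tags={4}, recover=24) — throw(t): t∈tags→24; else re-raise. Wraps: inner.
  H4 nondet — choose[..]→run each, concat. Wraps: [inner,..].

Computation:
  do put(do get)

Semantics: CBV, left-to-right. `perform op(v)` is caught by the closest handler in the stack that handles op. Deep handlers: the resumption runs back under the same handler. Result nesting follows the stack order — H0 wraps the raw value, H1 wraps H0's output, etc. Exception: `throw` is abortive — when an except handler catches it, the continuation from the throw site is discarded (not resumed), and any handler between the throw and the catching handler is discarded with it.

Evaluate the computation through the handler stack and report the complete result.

Answer: [(0, 8)]

Step-by-step:
get @ H1 ⇒ 8
put(8) @ H1 ⇒ s:=8
H0 returns 0
H1 returns (0, 8)
H2 returns (0, 8)
H3 returns (0, 8)
H4 returns [(0, 8)]
= [(0, 8)]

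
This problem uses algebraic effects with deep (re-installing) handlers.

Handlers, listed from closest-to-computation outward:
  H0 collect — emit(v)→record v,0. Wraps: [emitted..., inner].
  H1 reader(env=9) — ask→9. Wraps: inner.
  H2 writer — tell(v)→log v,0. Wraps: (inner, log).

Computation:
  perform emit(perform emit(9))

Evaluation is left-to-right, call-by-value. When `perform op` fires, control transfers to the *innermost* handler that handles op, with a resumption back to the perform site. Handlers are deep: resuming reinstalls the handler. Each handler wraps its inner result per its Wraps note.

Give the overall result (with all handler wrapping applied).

Answer: ([9, 0, 0], ())

Working:
emit(9) @ H0 ⇒ out+=9
emit(0) @ H0 ⇒ out+=0
H0 returns [9, 0, 0]
H1 returns [9, 0, 0]
H2 returns ([9, 0, 0], ())
= ([9, 0, 0], ())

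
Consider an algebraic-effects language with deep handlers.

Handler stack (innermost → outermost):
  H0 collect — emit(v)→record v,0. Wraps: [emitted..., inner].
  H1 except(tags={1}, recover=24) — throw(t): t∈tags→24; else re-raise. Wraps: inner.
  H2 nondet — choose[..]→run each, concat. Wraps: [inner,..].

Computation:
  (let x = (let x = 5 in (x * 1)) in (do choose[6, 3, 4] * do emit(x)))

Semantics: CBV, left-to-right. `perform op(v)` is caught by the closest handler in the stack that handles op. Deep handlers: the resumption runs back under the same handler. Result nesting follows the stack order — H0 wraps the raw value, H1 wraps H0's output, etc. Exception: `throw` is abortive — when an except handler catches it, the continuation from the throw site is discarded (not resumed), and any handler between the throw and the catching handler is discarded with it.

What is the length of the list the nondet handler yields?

Evaluation trace:
choose[6, 3, 4] @ H2
  branch[0] choose=6:
    emit(5) @ H0 ⇒ out+=5
    H0 returns [5, 0]
    H1 returns [5, 0]
    H2 returns [[5, 0]]
  branch[1] choose=3:
    emit(5) @ H0 ⇒ out+=5
    H0 returns [5, 0]
    H1 returns [5, 0]
    H2 returns [[5, 0]]
  branch[2] choose=4:
    emit(5) @ H0 ⇒ out+=5
    H0 returns [5, 0]
    H1 returns [5, 0]
    H2 returns [[5, 0]]
= [[5, 0], [5, 0], [5, 0]]

Answer: 3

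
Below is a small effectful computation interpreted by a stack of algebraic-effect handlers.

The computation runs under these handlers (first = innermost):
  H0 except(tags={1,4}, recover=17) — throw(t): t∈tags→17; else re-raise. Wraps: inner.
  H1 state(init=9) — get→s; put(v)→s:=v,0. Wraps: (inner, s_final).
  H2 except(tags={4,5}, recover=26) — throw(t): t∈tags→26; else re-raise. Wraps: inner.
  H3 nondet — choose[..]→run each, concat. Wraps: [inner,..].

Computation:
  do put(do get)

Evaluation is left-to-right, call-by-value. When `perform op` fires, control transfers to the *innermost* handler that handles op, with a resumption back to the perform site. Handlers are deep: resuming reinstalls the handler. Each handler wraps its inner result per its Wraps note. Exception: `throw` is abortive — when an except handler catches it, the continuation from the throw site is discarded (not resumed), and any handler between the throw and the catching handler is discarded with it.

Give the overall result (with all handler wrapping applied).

Step-by-step:
get @ H1 ⇒ 9
put(9) @ H1 ⇒ s:=9
H0 returns 0
H1 returns (0, 9)
H2 returns (0, 9)
H3 returns [(0, 9)]
= [(0, 9)]

Answer: [(0, 9)]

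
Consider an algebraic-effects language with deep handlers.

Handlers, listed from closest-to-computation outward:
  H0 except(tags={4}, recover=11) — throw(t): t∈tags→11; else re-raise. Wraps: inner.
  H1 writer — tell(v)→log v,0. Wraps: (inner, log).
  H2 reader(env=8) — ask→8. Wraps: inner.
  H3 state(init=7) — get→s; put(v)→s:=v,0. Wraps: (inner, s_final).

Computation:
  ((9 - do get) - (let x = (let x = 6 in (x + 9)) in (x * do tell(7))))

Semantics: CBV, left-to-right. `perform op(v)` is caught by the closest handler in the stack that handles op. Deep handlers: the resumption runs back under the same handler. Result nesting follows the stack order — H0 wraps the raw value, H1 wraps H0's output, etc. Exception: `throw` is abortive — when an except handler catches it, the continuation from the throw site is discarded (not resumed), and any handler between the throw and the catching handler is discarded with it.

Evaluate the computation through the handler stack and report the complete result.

Answer: ((2, (7)), 7)

Working:
get @ H3 ⇒ 7
tell(7) @ H1 ⇒ log+=7
H0 returns 2
H1 returns (2, (7))
H2 returns (2, (7))
H3 returns ((2, (7)), 7)
= ((2, (7)), 7)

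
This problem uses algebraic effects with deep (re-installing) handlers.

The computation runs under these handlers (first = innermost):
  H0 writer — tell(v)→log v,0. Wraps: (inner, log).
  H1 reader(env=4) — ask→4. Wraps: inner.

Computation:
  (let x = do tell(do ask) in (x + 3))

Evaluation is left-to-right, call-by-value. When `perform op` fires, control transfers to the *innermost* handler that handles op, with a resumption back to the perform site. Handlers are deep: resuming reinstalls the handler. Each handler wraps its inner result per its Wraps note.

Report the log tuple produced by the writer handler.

Answer: (4)

Working:
ask @ H1 ⇒ 4
tell(4) @ H0 ⇒ log+=4
H0 returns (3, (4))
H1 returns (3, (4))
= (3, (4))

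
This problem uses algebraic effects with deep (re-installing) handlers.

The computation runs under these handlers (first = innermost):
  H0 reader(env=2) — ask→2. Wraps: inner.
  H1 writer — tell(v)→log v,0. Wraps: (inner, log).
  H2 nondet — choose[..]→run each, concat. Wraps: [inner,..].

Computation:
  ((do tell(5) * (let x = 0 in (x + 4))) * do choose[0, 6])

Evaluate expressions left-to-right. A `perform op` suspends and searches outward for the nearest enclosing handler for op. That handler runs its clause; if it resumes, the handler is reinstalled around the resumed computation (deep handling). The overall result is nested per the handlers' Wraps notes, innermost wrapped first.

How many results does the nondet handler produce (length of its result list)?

Answer: 2

Evaluation trace:
tell(5) @ H1 ⇒ log+=5
choose[0, 6] @ H2
  branch[0] choose=0:
    H0 returns 0
    H1 returns (0, (5))
    H2 returns [(0, (5))]
  branch[1] choose=6:
    H0 returns 0
    H1 returns (0, (5))
    H2 returns [(0, (5))]
= [(0, (5)), (0, (5))]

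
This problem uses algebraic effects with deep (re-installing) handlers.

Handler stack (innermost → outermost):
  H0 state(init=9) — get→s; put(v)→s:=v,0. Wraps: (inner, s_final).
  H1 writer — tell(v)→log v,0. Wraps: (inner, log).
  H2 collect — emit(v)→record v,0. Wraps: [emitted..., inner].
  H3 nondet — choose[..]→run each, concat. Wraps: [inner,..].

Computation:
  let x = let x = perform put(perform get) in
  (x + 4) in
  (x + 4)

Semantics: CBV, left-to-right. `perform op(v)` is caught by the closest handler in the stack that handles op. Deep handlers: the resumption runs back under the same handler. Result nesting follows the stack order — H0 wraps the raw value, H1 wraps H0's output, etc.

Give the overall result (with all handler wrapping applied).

Answer: [[((8, 9), ())]]

Working:
get @ H0 ⇒ 9
put(9) @ H0 ⇒ s:=9
H0 returns (8, 9)
H1 returns ((8, 9), ())
H2 returns [((8, 9), ())]
H3 returns [[((8, 9), ())]]
= [[((8, 9), ())]]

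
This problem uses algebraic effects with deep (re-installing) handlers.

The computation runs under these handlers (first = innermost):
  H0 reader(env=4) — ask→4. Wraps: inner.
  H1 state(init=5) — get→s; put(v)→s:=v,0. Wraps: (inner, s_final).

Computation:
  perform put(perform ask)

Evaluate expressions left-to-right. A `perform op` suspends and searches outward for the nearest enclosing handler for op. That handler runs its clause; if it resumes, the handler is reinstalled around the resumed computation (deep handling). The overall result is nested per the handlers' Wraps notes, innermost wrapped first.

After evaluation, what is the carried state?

Answer: 4

Working:
ask @ H0 ⇒ 4
put(4) @ H1 ⇒ s:=4
H0 returns 0
H1 returns (0, 4)
= (0, 4)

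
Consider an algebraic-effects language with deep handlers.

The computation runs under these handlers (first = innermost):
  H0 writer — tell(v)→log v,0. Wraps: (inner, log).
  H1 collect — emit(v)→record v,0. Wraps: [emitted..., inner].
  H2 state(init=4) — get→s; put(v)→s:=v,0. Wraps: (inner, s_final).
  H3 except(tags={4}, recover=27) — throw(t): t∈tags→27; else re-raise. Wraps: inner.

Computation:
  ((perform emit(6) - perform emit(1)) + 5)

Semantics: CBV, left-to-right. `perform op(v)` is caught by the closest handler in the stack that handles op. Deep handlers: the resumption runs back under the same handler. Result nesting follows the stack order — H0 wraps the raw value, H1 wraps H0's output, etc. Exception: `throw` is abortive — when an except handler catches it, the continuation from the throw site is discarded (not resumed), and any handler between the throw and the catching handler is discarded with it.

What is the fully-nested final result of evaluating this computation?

Evaluation trace:
emit(6) @ H1 ⇒ out+=6
emit(1) @ H1 ⇒ out+=1
H0 returns (5, ())
H1 returns [6, 1, (5, ())]
H2 returns ([6, 1, (5, ())], 4)
H3 returns ([6, 1, (5, ())], 4)
= ([6, 1, (5, ())], 4)

Answer: ([6, 1, (5, ())], 4)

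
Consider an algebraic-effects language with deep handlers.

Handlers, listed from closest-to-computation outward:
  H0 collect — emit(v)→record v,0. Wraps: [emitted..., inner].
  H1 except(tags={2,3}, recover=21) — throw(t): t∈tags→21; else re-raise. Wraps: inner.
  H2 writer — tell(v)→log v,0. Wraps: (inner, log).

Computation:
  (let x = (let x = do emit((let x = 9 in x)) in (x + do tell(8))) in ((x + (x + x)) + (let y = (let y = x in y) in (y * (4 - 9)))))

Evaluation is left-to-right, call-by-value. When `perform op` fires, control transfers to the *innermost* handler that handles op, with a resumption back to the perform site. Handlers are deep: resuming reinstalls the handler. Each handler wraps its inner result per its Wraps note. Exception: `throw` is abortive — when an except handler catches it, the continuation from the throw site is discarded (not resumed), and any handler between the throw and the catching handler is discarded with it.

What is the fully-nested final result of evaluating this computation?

Evaluation trace:
emit(9) @ H0 ⇒ out+=9
tell(8) @ H2 ⇒ log+=8
H0 returns [9, 0]
H1 returns [9, 0]
H2 returns ([9, 0], (8))
= ([9, 0], (8))

Answer: ([9, 0], (8))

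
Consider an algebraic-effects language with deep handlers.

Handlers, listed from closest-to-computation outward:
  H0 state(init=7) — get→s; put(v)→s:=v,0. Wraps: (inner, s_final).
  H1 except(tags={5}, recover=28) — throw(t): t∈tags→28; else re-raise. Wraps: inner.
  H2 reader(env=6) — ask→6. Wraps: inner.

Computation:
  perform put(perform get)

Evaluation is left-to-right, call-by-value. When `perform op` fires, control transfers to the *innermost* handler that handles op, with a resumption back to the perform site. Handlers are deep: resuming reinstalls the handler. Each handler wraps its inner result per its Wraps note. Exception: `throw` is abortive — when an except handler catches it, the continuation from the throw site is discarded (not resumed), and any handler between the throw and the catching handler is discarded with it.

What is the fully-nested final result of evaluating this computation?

Answer: (0, 7)

Evaluation trace:
get @ H0 ⇒ 7
put(7) @ H0 ⇒ s:=7
H0 returns (0, 7)
H1 returns (0, 7)
H2 returns (0, 7)
= (0, 7)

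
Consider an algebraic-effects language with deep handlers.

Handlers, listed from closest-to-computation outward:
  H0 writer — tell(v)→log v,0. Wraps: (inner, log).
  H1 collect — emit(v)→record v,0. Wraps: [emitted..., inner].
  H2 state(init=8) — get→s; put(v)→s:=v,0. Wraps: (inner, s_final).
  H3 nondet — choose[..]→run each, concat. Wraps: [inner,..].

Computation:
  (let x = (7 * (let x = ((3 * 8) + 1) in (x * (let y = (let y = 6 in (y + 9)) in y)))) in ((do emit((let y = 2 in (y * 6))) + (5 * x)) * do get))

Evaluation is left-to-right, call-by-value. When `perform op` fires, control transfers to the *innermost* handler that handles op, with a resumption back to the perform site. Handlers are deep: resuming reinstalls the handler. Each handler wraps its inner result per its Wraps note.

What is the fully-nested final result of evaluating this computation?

Step-by-step:
emit(12) @ H1 ⇒ out+=12
get @ H2 ⇒ 8
H0 returns (105000, ())
H1 returns [12, (105000, ())]
H2 returns ([12, (105000, ())], 8)
H3 returns [([12, (105000, ())], 8)]
= [([12, (105000, ())], 8)]

Answer: [([12, (105000, ())], 8)]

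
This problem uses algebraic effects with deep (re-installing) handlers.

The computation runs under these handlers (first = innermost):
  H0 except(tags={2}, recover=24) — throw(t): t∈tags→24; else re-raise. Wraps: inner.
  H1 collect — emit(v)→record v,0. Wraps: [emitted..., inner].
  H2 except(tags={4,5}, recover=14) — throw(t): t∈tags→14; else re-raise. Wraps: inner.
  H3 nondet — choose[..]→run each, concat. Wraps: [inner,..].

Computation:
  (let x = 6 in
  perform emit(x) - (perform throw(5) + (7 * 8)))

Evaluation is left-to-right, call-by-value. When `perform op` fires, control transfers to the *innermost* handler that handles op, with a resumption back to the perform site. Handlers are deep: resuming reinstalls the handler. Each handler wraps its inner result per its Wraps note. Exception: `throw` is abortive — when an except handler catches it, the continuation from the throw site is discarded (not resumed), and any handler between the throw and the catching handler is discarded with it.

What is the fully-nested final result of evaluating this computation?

Answer: [14]

Step-by-step:
emit(6) @ H1 ⇒ out+=6
throw(5) @ H0 re-raised
throw(5) @ H2 caught ⇒ 14
H3 returns [14]
= [14]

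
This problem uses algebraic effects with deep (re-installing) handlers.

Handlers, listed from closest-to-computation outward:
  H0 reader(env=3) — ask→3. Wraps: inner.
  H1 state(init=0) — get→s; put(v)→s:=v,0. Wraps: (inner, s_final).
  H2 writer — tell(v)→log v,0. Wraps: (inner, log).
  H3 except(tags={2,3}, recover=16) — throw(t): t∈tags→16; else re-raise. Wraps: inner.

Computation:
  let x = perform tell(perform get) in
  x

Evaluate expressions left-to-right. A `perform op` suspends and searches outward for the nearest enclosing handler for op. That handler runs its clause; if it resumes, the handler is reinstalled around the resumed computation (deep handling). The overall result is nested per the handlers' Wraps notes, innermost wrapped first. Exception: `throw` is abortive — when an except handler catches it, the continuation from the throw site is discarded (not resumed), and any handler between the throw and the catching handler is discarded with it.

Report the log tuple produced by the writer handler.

Answer: (0)

Working:
get @ H1 ⇒ 0
tell(0) @ H2 ⇒ log+=0
H0 returns 0
H1 returns (0, 0)
H2 returns ((0, 0), (0))
H3 returns ((0, 0), (0))
= ((0, 0), (0))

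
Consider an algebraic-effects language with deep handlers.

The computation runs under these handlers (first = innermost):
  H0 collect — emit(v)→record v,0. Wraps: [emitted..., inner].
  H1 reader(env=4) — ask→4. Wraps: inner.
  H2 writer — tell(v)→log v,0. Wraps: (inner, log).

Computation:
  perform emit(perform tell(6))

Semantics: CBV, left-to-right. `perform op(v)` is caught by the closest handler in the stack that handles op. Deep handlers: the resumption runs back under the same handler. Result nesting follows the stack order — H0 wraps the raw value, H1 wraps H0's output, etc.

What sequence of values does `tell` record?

Answer: (6)

Working:
tell(6) @ H2 ⇒ log+=6
emit(0) @ H0 ⇒ out+=0
H0 returns [0, 0]
H1 returns [0, 0]
H2 returns ([0, 0], (6))
= ([0, 0], (6))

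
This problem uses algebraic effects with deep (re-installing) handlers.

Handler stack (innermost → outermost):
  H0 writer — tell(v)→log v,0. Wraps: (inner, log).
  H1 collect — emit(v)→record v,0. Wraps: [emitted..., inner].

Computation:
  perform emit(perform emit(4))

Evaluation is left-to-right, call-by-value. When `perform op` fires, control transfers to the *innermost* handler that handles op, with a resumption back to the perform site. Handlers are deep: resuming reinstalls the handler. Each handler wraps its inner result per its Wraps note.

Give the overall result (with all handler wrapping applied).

Step-by-step:
emit(4) @ H1 ⇒ out+=4
emit(0) @ H1 ⇒ out+=0
H0 returns (0, ())
H1 returns [4, 0, (0, ())]
= [4, 0, (0, ())]

Answer: [4, 0, (0, ())]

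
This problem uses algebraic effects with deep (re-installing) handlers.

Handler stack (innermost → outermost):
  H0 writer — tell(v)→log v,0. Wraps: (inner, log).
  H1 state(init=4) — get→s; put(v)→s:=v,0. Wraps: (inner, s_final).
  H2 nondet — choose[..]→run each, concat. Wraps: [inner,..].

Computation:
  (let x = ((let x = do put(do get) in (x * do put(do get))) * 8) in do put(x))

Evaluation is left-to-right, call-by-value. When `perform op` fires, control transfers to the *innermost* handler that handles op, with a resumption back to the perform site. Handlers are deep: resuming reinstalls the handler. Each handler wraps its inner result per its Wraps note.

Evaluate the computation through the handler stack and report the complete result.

Working:
get @ H1 ⇒ 4
put(4) @ H1 ⇒ s:=4
get @ H1 ⇒ 4
put(4) @ H1 ⇒ s:=4
put(0) @ H1 ⇒ s:=0
H0 returns (0, ())
H1 returns ((0, ()), 0)
H2 returns [((0, ()), 0)]
= [((0, ()), 0)]

Answer: [((0, ()), 0)]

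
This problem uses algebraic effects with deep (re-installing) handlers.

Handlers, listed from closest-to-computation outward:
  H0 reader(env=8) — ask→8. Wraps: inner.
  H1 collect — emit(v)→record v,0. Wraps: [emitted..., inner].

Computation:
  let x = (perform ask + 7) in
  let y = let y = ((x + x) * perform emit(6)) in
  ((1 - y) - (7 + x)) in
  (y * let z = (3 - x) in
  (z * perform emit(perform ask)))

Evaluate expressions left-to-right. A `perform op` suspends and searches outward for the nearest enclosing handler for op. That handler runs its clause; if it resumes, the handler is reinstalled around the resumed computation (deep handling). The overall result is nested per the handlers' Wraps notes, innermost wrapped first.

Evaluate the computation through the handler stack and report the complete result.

Answer: [6, 8, 0]

Step-by-step:
ask @ H0 ⇒ 8
emit(6) @ H1 ⇒ out+=6
ask @ H0 ⇒ 8
emit(8) @ H1 ⇒ out+=8
H0 returns 0
H1 returns [6, 8, 0]
= [6, 8, 0]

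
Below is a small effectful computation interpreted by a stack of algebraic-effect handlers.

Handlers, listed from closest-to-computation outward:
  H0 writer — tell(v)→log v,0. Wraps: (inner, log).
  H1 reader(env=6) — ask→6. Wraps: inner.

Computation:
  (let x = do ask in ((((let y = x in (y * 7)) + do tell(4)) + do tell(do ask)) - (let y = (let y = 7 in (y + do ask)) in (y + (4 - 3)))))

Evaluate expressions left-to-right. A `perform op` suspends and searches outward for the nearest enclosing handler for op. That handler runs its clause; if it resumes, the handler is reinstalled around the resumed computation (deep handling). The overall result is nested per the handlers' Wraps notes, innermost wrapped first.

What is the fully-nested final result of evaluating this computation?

Step-by-step:
ask @ H1 ⇒ 6
tell(4) @ H0 ⇒ log+=4
ask @ H1 ⇒ 6
tell(6) @ H0 ⇒ log+=6
ask @ H1 ⇒ 6
H0 returns (28, (4, 6))
H1 returns (28, (4, 6))
= (28, (4, 6))

Answer: (28, (4, 6))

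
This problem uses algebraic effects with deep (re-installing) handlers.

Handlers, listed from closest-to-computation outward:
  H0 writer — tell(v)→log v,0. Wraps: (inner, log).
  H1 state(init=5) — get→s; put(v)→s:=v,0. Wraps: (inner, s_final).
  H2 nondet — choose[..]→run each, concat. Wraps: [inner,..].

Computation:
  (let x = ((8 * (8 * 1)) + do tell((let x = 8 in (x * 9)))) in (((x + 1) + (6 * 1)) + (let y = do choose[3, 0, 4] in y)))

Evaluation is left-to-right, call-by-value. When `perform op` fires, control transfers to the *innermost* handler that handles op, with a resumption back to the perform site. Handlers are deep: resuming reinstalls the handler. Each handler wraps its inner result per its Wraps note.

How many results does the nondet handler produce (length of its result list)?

Step-by-step:
tell(72) @ H0 ⇒ log+=72
choose[3, 0, 4] @ H2
  branch[0] choose=3:
    H0 returns (74, (72))
    H1 returns ((74, (72)), 5)
    H2 returns [((74, (72)), 5)]
  branch[1] choose=0:
    H0 returns (71, (72))
    H1 returns ((71, (72)), 5)
    H2 returns [((71, (72)), 5)]
  branch[2] choose=4:
    H0 returns (75, (72))
    H1 returns ((75, (72)), 5)
    H2 returns [((75, (72)), 5)]
= [((74, (72)), 5), ((71, (72)), 5), ((75, (72)), 5)]

Answer: 3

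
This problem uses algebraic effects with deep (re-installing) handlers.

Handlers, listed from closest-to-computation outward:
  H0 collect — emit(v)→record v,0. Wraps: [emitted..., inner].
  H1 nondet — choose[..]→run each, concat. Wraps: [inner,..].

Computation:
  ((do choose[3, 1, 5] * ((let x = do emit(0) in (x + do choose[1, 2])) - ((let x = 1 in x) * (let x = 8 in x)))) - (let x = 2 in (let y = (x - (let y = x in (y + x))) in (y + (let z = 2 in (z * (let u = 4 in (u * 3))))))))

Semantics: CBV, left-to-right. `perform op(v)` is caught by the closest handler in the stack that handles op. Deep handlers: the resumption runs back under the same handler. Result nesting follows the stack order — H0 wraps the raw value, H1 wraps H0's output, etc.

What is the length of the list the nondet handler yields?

Answer: 6

Working:
choose[3, 1, 5] @ H1
  branch[0] choose=3:
    emit(0) @ H0 ⇒ out+=0
    choose[1, 2] @ H1
      branch[0] choose=1:
        H0 returns [0, -43]
        H1 returns [[0, -43]]
      branch[1] choose=2:
        H0 returns [0, -40]
        H1 returns [[0, -40]]
  branch[1] choose=1:
    emit(0) @ H0 ⇒ out+=0
    choose[1, 2] @ H1
      branch[0] choose=1:
        H0 returns [0, -29]
        H1 returns [[0, -29]]
      branch[1] choose=2:
        H0 returns [0, -28]
        H1 returns [[0, -28]]
  branch[2] choose=5:
    emit(0) @ H0 ⇒ out+=0
    choose[1, 2] @ H1
      branch[0] choose=1:
        H0 returns [0, -57]
        H1 returns [[0, -57]]
      branch[1] choose=2:
        H0 returns [0, -52]
        H1 returns [[0, -52]]
= [[0, -43], [0, -40], [0, -29], [0, -28], [0, -57], [0, -52]]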